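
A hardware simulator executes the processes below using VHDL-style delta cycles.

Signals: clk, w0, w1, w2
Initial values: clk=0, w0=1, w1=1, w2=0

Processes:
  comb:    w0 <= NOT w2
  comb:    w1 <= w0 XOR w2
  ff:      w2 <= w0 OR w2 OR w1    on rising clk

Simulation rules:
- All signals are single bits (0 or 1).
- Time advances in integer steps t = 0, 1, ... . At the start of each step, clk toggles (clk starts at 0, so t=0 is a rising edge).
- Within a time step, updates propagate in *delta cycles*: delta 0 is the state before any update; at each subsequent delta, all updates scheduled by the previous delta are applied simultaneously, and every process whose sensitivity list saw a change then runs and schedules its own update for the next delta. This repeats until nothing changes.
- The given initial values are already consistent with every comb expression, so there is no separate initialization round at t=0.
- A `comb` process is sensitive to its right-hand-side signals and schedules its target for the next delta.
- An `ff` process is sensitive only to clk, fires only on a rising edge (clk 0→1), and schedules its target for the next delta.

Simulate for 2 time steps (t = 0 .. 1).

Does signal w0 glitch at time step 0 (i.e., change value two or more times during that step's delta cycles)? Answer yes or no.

[bits: w0,w1,w2,clk]
t=0: Δ0=1100 Δ1=1101 Δ2=1111 Δ3=0011 Δ4=0111 | 4Δ
t=1: Δ0=0111 Δ1=0110 | 1Δ

no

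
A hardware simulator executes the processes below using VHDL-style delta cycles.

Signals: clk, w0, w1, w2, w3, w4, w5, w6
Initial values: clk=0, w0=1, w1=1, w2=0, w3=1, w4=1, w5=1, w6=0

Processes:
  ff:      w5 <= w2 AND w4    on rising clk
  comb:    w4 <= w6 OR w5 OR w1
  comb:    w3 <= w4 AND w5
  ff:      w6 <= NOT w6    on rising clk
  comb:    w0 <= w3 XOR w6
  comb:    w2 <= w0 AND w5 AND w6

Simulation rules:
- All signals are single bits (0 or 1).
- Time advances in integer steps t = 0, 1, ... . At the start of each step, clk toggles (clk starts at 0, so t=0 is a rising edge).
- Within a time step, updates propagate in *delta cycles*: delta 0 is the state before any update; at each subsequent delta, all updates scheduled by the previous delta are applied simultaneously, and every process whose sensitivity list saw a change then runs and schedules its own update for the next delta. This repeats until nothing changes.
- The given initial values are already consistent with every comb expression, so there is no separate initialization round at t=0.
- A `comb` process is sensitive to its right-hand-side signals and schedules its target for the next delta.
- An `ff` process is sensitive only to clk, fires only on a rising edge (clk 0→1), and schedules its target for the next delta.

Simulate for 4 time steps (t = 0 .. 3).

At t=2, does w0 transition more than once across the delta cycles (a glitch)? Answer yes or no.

t=0 Δ0: w4=1 w2=0 w0=1 clk=0 w1=1 w6=0 w5=1 w3=1
  Δ1: clk:0→1
  Δ2: w6:0→1, w5:1→0
  Δ3: w0:1→0, w3:1→0
  Δ4: w0:0→1
  (4Δ to stable)
t=1 Δ0: w4=1 w2=0 w0=1 clk=1 w1=1 w6=1 w5=0 w3=0
  Δ1: clk:1→0
  (1Δ to stable)
t=2 Δ0: w4=1 w2=0 w0=1 clk=0 w1=1 w6=1 w5=0 w3=0
  Δ1: clk:0→1
  Δ2: w6:1→0
  Δ3: w0:1→0
  (3Δ to stable)
t=3 Δ0: w4=1 w2=0 w0=0 clk=1 w1=1 w6=0 w5=0 w3=0
  Δ1: clk:1→0
  (1Δ to stable)

no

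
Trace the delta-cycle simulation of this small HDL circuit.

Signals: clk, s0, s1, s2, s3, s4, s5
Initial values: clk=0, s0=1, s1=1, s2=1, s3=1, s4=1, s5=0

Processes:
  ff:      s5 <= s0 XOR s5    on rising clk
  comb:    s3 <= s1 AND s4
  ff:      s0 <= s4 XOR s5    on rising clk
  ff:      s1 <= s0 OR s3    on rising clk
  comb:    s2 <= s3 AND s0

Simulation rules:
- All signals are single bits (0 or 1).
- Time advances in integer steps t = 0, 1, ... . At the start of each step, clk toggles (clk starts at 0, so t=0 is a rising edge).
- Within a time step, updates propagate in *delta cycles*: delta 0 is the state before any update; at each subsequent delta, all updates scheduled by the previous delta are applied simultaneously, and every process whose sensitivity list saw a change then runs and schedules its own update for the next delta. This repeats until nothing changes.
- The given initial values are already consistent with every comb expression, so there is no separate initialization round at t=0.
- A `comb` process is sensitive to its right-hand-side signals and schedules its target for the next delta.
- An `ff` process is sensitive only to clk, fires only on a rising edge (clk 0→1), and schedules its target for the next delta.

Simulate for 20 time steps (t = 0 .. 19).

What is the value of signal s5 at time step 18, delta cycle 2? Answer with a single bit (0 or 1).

1

t=0 Δ0: s3=1 s1=1 clk=0 s2=1 s5=0 s4=1 s0=1
  Δ1: clk:0→1
  Δ2: s5:0→1
  (2Δ to stable)
t=1 Δ0: s3=1 s1=1 clk=1 s2=1 s5=1 s4=1 s0=1
  Δ1: clk:1→0
  (1Δ to stable)
t=2 Δ0: s3=1 s1=1 clk=0 s2=1 s5=1 s4=1 s0=1
  Δ1: clk:0→1
  Δ2: s5:1→0, s0:1→0
  Δ3: s2:1→0
  (3Δ to stable)
t=3 Δ0: s3=1 s1=1 clk=1 s2=0 s5=0 s4=1 s0=0
  Δ1: clk:1→0
  (1Δ to stable)
t=4 Δ0: s3=1 s1=1 clk=0 s2=0 s5=0 s4=1 s0=0
  Δ1: clk:0→1
  Δ2: s0:0→1
  Δ3: s2:0→1
  (3Δ to stable)
t=5 Δ0: s3=1 s1=1 clk=1 s2=1 s5=0 s4=1 s0=1
  Δ1: clk:1→0
  (1Δ to stable)
t=6 Δ0: s3=1 s1=1 clk=0 s2=1 s5=0 s4=1 s0=1
  Δ1: clk:0→1
  Δ2: s5:0→1
  (2Δ to stable)
t=7 Δ0: s3=1 s1=1 clk=1 s2=1 s5=1 s4=1 s0=1
  Δ1: clk:1→0
  (1Δ to stable)
t=8 Δ0: s3=1 s1=1 clk=0 s2=1 s5=1 s4=1 s0=1
  Δ1: clk:0→1
  Δ2: s5:1→0, s0:1→0
  Δ3: s2:1→0
  (3Δ to stable)
t=9 Δ0: s3=1 s1=1 clk=1 s2=0 s5=0 s4=1 s0=0
  Δ1: clk:1→0
  (1Δ to stable)
t=10 Δ0: s3=1 s1=1 clk=0 s2=0 s5=0 s4=1 s0=0
  Δ1: clk:0→1
  Δ2: s0:0→1
  Δ3: s2:0→1
  (3Δ to stable)
t=11 Δ0: s3=1 s1=1 clk=1 s2=1 s5=0 s4=1 s0=1
  Δ1: clk:1→0
  (1Δ to stable)
t=12 Δ0: s3=1 s1=1 clk=0 s2=1 s5=0 s4=1 s0=1
  Δ1: clk:0→1
  Δ2: s5:0→1
  (2Δ to stable)
t=13 Δ0: s3=1 s1=1 clk=1 s2=1 s5=1 s4=1 s0=1
  Δ1: clk:1→0
  (1Δ to stable)
t=14 Δ0: s3=1 s1=1 clk=0 s2=1 s5=1 s4=1 s0=1
  Δ1: clk:0→1
  Δ2: s5:1→0, s0:1→0
  Δ3: s2:1→0
  (3Δ to stable)
t=15 Δ0: s3=1 s1=1 clk=1 s2=0 s5=0 s4=1 s0=0
  Δ1: clk:1→0
  (1Δ to stable)
t=16 Δ0: s3=1 s1=1 clk=0 s2=0 s5=0 s4=1 s0=0
  Δ1: clk:0→1
  Δ2: s0:0→1
  Δ3: s2:0→1
  (3Δ to stable)
t=17 Δ0: s3=1 s1=1 clk=1 s2=1 s5=0 s4=1 s0=1
  Δ1: clk:1→0
  (1Δ to stable)
t=18 Δ0: s3=1 s1=1 clk=0 s2=1 s5=0 s4=1 s0=1
  Δ1: clk:0→1
  Δ2: s5:0→1
  (2Δ to stable)
t=19 Δ0: s3=1 s1=1 clk=1 s2=1 s5=1 s4=1 s0=1
  Δ1: clk:1→0
  (1Δ to stable)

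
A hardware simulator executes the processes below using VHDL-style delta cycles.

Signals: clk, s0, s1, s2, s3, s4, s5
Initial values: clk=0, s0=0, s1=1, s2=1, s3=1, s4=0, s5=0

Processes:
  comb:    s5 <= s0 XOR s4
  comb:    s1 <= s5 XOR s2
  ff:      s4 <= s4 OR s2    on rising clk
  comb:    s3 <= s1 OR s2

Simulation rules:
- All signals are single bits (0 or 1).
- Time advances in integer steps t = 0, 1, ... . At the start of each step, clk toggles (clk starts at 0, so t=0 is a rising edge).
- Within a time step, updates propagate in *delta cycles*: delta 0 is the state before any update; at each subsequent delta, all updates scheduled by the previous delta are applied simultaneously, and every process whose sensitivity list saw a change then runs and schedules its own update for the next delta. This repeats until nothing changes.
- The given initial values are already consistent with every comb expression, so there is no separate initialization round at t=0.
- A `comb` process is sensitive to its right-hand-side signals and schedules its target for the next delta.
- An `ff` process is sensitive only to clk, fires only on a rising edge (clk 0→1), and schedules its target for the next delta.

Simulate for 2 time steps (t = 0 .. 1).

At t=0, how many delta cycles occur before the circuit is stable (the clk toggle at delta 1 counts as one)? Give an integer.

4

t0.Δ0 s3=1 s0=0 s2=1 s1=1 s4=0 clk=0 s5=0
t0.Δ1 s3=1 s0=0 s2=1 s1=1 s4=0 clk=1 s5=0
t0.Δ2 s3=1 s0=0 s2=1 s1=1 s4=1 clk=1 s5=0
t0.Δ3 s3=1 s0=0 s2=1 s1=1 s4=1 clk=1 s5=1
t0.Δ4 s3=1 s0=0 s2=1 s1=0 s4=1 clk=1 s5=1
t1.Δ0 s3=1 s0=0 s2=1 s1=0 s4=1 clk=1 s5=1
t1.Δ1 s3=1 s0=0 s2=1 s1=0 s4=1 clk=0 s5=1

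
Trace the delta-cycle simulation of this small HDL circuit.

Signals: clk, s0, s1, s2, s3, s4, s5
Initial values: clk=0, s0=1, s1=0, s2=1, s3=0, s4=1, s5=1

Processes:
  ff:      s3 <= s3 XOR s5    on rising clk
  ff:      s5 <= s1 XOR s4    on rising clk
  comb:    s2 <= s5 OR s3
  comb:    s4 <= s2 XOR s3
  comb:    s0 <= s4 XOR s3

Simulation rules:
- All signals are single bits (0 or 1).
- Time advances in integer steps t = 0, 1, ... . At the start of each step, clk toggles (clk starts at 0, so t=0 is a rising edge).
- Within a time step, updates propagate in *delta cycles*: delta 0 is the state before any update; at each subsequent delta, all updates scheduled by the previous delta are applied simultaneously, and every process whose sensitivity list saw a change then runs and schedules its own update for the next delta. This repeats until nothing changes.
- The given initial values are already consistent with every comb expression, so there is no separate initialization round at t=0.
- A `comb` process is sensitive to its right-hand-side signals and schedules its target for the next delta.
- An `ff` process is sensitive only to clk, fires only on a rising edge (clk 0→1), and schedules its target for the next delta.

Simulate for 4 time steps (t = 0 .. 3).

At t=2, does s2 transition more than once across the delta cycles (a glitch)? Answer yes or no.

no

[bits: clk,s0,s5,s4,s3,s1,s2]
t=0: Δ0=0111001 Δ1=1111001 Δ2=1111101 Δ3=1010101 Δ4=1110101 | 4Δ
t=1: Δ0=1110101 Δ1=0110101 | 1Δ
t=2: Δ0=0110101 Δ1=1110101 Δ2=1100001 Δ3=1001000 Δ4=1100000 Δ5=1000000 | 5Δ
t=3: Δ0=1000000 Δ1=0000000 | 1Δ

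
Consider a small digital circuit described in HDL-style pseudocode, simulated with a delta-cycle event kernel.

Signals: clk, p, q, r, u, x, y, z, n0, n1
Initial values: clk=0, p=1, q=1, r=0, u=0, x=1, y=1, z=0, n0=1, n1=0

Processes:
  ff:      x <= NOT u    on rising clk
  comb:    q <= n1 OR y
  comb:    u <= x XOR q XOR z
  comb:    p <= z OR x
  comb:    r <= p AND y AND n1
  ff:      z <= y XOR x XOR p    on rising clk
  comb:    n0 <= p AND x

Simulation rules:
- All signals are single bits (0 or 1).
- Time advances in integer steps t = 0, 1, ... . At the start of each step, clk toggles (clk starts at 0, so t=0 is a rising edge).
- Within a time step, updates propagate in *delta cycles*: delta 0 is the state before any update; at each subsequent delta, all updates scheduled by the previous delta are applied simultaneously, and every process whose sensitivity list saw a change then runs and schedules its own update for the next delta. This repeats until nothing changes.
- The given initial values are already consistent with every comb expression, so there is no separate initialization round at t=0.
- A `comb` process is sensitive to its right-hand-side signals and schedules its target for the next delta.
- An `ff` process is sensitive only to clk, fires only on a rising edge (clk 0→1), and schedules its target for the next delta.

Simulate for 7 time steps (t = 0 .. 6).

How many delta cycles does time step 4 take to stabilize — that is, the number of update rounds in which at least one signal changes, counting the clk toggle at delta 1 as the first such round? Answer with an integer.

3

[bits: z,u,y,p,n0,x,clk,n1,r,q]
t=0: Δ0=0011110001 Δ1=0011111001 Δ2=1011111001 Δ3=1111111001 | 3Δ
t=1: Δ0=1111111001 Δ1=1111110001 | 1Δ
t=2: Δ0=1111110001 Δ1=1111111001 Δ2=1111101001 Δ3=1011001001 | 3Δ
t=3: Δ0=1011001001 Δ1=1011000001 | 1Δ
t=4: Δ0=1011000001 Δ1=1011001001 Δ2=0011011001 Δ3=0011111001 | 3Δ
t=5: Δ0=0011111001 Δ1=0011110001 | 1Δ
t=6: Δ0=0011110001 Δ1=0011111001 Δ2=1011111001 Δ3=1111111001 | 3Δ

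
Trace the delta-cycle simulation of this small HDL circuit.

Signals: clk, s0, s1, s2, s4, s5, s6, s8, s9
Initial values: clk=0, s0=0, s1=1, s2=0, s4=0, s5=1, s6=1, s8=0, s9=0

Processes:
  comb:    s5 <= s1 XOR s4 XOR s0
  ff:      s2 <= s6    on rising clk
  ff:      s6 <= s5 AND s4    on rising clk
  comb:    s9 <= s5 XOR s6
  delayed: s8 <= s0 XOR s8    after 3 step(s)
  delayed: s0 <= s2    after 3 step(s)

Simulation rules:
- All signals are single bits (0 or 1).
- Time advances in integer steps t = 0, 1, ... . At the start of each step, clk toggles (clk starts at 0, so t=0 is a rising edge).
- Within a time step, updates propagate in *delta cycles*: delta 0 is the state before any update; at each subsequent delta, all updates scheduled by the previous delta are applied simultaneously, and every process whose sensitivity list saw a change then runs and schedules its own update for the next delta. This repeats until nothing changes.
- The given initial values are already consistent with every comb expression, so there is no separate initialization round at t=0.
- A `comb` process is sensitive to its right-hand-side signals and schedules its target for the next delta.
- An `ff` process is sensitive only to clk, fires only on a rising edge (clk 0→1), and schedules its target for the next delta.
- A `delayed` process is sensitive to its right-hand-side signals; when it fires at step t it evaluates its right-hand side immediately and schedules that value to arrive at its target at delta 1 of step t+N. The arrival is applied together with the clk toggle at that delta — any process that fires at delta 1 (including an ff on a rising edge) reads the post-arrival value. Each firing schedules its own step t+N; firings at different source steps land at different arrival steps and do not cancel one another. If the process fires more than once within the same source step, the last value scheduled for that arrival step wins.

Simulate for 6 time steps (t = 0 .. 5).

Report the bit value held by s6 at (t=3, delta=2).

t=0 Δ0: s9=0 s8=0 s6=1 s5=1 s4=0 s2=0 s0=0 clk=0 s1=1
  Δ1: clk:0→1
  Δ2: s6:1→0, s2:0→1
  Δ3: s9:0→1
  (3Δ to stable)
t=1 Δ0: s9=1 s8=0 s6=0 s5=1 s4=0 s2=1 s0=0 clk=1 s1=1
  Δ1: clk:1→0
  (1Δ to stable)
t=2 Δ0: s9=1 s8=0 s6=0 s5=1 s4=0 s2=1 s0=0 clk=0 s1=1
  Δ1: clk:0→1
  Δ2: s2:1→0
  (2Δ to stable)
t=3 Δ0: s9=1 s8=0 s6=0 s5=1 s4=0 s2=0 s0=0 clk=1 s1=1
  Δ1: s0:0→1, clk:1→0
  Δ2: s5:1→0
  Δ3: s9:1→0
  (3Δ to stable)
t=4 Δ0: s9=0 s8=0 s6=0 s5=0 s4=0 s2=0 s0=1 clk=0 s1=1
  Δ1: clk:0→1
  (1Δ to stable)
t=5 Δ0: s9=0 s8=0 s6=0 s5=0 s4=0 s2=0 s0=1 clk=1 s1=1
  Δ1: s0:1→0, clk:1→0
  Δ2: s5:0→1
  Δ3: s9:0→1
  (3Δ to stable)

0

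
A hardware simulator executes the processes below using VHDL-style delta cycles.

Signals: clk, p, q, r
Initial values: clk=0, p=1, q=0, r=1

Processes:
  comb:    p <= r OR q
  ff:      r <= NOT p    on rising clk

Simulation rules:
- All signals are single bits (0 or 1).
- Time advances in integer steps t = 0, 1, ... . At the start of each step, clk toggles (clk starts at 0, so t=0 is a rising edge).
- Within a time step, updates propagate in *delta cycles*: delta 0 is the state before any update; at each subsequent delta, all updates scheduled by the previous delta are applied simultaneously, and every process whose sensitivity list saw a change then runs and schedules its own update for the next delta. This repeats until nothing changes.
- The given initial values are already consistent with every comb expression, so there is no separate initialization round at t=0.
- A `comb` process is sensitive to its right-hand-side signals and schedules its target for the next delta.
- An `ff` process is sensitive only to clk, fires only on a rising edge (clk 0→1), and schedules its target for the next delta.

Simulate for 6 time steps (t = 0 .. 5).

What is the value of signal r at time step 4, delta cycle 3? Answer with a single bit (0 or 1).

0

t0.Δ0 clk=0 p=1 q=0 r=1
t0.Δ1 clk=1 p=1 q=0 r=1
t0.Δ2 clk=1 p=1 q=0 r=0
t0.Δ3 clk=1 p=0 q=0 r=0
t1.Δ0 clk=1 p=0 q=0 r=0
t1.Δ1 clk=0 p=0 q=0 r=0
t2.Δ0 clk=0 p=0 q=0 r=0
t2.Δ1 clk=1 p=0 q=0 r=0
t2.Δ2 clk=1 p=0 q=0 r=1
t2.Δ3 clk=1 p=1 q=0 r=1
t3.Δ0 clk=1 p=1 q=0 r=1
t3.Δ1 clk=0 p=1 q=0 r=1
t4.Δ0 clk=0 p=1 q=0 r=1
t4.Δ1 clk=1 p=1 q=0 r=1
t4.Δ2 clk=1 p=1 q=0 r=0
t4.Δ3 clk=1 p=0 q=0 r=0
t5.Δ0 clk=1 p=0 q=0 r=0
t5.Δ1 clk=0 p=0 q=0 r=0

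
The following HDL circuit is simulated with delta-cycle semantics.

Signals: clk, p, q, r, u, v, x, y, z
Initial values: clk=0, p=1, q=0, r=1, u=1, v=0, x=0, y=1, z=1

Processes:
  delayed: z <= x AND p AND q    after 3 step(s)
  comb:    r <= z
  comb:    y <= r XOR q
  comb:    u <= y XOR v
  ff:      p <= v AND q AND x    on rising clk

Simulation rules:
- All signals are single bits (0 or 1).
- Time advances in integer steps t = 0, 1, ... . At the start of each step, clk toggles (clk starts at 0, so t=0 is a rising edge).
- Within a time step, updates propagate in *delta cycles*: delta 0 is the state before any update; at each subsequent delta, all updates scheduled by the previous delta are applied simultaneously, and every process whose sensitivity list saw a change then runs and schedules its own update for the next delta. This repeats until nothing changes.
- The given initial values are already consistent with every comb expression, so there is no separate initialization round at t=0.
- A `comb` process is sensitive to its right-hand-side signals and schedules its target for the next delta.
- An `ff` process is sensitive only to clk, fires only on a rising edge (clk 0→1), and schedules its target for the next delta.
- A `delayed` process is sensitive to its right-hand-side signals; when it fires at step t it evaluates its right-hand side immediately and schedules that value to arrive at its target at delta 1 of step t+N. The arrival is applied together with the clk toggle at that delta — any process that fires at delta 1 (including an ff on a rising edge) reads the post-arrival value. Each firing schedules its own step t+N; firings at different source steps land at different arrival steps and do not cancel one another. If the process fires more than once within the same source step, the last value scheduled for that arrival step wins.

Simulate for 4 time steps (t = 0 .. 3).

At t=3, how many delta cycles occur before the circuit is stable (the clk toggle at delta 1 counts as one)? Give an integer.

[bits: clk,z,q,r,v,y,p,x,u]
t=0: Δ0=010101101 Δ1=110101101 Δ2=110101001 | 2Δ
t=1: Δ0=110101001 Δ1=010101001 | 1Δ
t=2: Δ0=010101001 Δ1=110101001 | 1Δ
t=3: Δ0=110101001 Δ1=000101001 Δ2=000001001 Δ3=000000001 Δ4=000000000 | 4Δ

4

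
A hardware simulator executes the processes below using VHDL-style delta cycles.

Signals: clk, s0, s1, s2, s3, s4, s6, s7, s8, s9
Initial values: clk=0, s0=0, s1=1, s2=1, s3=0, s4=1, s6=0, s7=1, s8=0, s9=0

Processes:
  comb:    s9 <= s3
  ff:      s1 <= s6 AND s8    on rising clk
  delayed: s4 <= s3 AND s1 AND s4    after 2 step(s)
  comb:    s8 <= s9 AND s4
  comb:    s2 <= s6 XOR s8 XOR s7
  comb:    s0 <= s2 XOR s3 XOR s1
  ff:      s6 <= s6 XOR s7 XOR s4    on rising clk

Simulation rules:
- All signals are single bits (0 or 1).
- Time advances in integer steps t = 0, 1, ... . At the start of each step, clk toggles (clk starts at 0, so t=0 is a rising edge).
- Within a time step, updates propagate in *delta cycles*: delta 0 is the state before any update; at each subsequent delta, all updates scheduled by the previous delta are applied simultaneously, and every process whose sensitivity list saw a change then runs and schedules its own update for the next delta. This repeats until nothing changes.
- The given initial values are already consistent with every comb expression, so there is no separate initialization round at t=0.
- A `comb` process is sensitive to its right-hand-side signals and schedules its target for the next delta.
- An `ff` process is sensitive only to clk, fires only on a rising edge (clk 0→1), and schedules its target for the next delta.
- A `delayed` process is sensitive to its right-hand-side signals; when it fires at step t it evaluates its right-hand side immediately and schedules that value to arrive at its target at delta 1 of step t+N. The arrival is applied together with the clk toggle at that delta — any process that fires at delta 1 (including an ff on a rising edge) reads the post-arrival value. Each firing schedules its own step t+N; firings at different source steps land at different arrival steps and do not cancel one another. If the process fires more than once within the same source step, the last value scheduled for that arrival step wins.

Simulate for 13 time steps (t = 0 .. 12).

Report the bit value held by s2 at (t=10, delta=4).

t=0 Δ0: s7=1 s8=0 clk=0 s6=0 s3=0 s0=0 s4=1 s2=1 s1=1 s9=0
  Δ1: clk:0→1
  Δ2: s1:1→0
  Δ3: s0:0→1
  (3Δ to stable)
t=1 Δ0: s7=1 s8=0 clk=1 s6=0 s3=0 s0=1 s4=1 s2=1 s1=0 s9=0
  Δ1: clk:1→0
  (1Δ to stable)
t=2 Δ0: s7=1 s8=0 clk=0 s6=0 s3=0 s0=1 s4=1 s2=1 s1=0 s9=0
  Δ1: clk:0→1, s4:1→0
  Δ2: s6:0→1
  Δ3: s2:1→0
  Δ4: s0:1→0
  (4Δ to stable)
t=3 Δ0: s7=1 s8=0 clk=1 s6=1 s3=0 s0=0 s4=0 s2=0 s1=0 s9=0
  Δ1: clk:1→0
  (1Δ to stable)
t=4 Δ0: s7=1 s8=0 clk=0 s6=1 s3=0 s0=0 s4=0 s2=0 s1=0 s9=0
  Δ1: clk:0→1
  Δ2: s6:1→0
  Δ3: s2:0→1
  Δ4: s0:0→1
  (4Δ to stable)
t=5 Δ0: s7=1 s8=0 clk=1 s6=0 s3=0 s0=1 s4=0 s2=1 s1=0 s9=0
  Δ1: clk:1→0
  (1Δ to stable)
t=6 Δ0: s7=1 s8=0 clk=0 s6=0 s3=0 s0=1 s4=0 s2=1 s1=0 s9=0
  Δ1: clk:0→1
  Δ2: s6:0→1
  Δ3: s2:1→0
  Δ4: s0:1→0
  (4Δ to stable)
t=7 Δ0: s7=1 s8=0 clk=1 s6=1 s3=0 s0=0 s4=0 s2=0 s1=0 s9=0
  Δ1: clk:1→0
  (1Δ to stable)
t=8 Δ0: s7=1 s8=0 clk=0 s6=1 s3=0 s0=0 s4=0 s2=0 s1=0 s9=0
  Δ1: clk:0→1
  Δ2: s6:1→0
  Δ3: s2:0→1
  Δ4: s0:0→1
  (4Δ to stable)
t=9 Δ0: s7=1 s8=0 clk=1 s6=0 s3=0 s0=1 s4=0 s2=1 s1=0 s9=0
  Δ1: clk:1→0
  (1Δ to stable)
t=10 Δ0: s7=1 s8=0 clk=0 s6=0 s3=0 s0=1 s4=0 s2=1 s1=0 s9=0
  Δ1: clk:0→1
  Δ2: s6:0→1
  Δ3: s2:1→0
  Δ4: s0:1→0
  (4Δ to stable)
t=11 Δ0: s7=1 s8=0 clk=1 s6=1 s3=0 s0=0 s4=0 s2=0 s1=0 s9=0
  Δ1: clk:1→0
  (1Δ to stable)
t=12 Δ0: s7=1 s8=0 clk=0 s6=1 s3=0 s0=0 s4=0 s2=0 s1=0 s9=0
  Δ1: clk:0→1
  Δ2: s6:1→0
  Δ3: s2:0→1
  Δ4: s0:0→1
  (4Δ to stable)

0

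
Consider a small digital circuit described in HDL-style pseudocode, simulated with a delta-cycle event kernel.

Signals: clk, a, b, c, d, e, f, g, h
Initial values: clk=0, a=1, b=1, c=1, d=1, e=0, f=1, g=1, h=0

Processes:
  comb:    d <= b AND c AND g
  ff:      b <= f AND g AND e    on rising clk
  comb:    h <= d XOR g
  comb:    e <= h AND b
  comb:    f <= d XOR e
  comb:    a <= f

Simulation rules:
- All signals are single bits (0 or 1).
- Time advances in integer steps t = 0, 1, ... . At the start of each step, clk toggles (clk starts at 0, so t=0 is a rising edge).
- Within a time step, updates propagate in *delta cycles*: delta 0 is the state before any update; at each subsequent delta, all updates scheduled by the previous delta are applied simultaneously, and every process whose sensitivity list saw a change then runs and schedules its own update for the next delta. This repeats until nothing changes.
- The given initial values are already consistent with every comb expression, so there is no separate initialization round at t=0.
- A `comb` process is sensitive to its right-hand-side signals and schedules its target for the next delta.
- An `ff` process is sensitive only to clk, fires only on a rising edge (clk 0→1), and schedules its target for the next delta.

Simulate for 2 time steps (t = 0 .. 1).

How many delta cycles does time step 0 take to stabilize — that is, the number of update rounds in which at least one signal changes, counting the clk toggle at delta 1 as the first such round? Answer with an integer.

5

[bits: f,a,e,c,b,h,clk,d,g]
t=0: Δ0=110110011 Δ1=110110111 Δ2=110100111 Δ3=110100101 Δ4=010101101 Δ5=000101101 | 5Δ
t=1: Δ0=000101101 Δ1=000101001 | 1Δ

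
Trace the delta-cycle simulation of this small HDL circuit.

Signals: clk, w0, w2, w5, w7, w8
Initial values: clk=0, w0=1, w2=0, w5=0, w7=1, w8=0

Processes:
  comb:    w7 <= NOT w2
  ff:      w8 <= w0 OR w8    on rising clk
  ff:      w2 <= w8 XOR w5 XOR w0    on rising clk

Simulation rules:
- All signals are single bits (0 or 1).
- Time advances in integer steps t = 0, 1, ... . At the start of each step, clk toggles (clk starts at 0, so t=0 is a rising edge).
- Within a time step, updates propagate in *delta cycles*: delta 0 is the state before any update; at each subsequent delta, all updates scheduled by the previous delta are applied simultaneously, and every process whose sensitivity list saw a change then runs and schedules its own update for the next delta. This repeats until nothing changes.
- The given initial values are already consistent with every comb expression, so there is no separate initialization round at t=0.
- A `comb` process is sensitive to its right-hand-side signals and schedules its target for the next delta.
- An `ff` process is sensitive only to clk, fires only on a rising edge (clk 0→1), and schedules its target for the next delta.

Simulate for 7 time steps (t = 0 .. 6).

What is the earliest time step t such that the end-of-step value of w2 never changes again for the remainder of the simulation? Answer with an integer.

2

[bits: w7,w2,clk,w5,w0,w8]
t=0: Δ0=100010 Δ1=101010 Δ2=111011 Δ3=011011 | 3Δ
t=1: Δ0=011011 Δ1=010011 | 1Δ
t=2: Δ0=010011 Δ1=011011 Δ2=001011 Δ3=101011 | 3Δ
t=3: Δ0=101011 Δ1=100011 | 1Δ
t=4: Δ0=100011 Δ1=101011 | 1Δ
t=5: Δ0=101011 Δ1=100011 | 1Δ
t=6: Δ0=100011 Δ1=101011 | 1Δ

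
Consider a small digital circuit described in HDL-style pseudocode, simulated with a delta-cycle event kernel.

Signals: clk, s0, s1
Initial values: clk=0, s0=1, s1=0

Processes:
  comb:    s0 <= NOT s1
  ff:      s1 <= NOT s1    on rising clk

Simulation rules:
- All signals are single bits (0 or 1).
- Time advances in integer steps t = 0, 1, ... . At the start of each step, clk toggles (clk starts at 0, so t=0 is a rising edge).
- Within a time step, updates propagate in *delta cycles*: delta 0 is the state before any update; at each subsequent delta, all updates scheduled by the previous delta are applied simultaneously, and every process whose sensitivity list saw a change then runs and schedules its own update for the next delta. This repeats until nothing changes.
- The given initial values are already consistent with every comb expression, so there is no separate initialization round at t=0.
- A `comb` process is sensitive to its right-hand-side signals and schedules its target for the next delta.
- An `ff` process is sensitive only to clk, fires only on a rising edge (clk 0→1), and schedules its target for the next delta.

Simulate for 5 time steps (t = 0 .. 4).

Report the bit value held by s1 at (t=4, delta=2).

[bits: clk,s1,s0]
t=0: Δ0=001 Δ1=101 Δ2=111 Δ3=110 | 3Δ
t=1: Δ0=110 Δ1=010 | 1Δ
t=2: Δ0=010 Δ1=110 Δ2=100 Δ3=101 | 3Δ
t=3: Δ0=101 Δ1=001 | 1Δ
t=4: Δ0=001 Δ1=101 Δ2=111 Δ3=110 | 3Δ

1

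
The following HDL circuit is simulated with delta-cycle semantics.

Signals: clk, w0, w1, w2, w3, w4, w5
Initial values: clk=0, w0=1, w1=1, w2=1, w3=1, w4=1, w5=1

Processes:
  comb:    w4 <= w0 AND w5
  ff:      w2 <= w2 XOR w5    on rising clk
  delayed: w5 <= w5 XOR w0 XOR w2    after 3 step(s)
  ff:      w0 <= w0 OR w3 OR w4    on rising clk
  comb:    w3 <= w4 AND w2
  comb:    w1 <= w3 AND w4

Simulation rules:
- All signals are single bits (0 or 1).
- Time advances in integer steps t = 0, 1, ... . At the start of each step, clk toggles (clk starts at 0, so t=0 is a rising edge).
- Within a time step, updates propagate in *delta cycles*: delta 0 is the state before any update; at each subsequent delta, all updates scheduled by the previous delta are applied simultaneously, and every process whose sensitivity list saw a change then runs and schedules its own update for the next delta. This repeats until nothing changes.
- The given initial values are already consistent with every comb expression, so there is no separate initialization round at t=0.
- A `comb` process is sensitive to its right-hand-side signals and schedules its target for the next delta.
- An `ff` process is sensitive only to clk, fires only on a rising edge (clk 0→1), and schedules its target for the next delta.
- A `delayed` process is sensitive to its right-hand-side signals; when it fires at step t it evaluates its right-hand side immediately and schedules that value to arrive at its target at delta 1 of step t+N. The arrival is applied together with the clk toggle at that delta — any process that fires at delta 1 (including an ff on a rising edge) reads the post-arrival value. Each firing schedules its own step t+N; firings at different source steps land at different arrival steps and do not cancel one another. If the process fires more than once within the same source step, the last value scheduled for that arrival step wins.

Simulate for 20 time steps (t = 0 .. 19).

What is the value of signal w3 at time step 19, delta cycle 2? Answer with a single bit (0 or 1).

0

t=0 Δ0: w4=1 w5=1 w1=1 w2=1 clk=0 w0=1 w3=1
  Δ1: clk:0→1
  Δ2: w2:1→0
  Δ3: w3:1→0
  Δ4: w1:1→0
  (4Δ to stable)
t=1 Δ0: w4=1 w5=1 w1=0 w2=0 clk=1 w0=1 w3=0
  Δ1: clk:1→0
  (1Δ to stable)
t=2 Δ0: w4=1 w5=1 w1=0 w2=0 clk=0 w0=1 w3=0
  Δ1: clk:0→1
  Δ2: w2:0→1
  Δ3: w3:0→1
  Δ4: w1:0→1
  (4Δ to stable)
t=3 Δ0: w4=1 w5=1 w1=1 w2=1 clk=1 w0=1 w3=1
  Δ1: w5:1→0, clk:1→0
  Δ2: w4:1→0
  Δ3: w1:1→0, w3:1→0
  (3Δ to stable)
t=4 Δ0: w4=0 w5=0 w1=0 w2=1 clk=0 w0=1 w3=0
  Δ1: clk:0→1
  (1Δ to stable)
t=5 Δ0: w4=0 w5=0 w1=0 w2=1 clk=1 w0=1 w3=0
  Δ1: w5:0→1, clk:1→0
  Δ2: w4:0→1
  Δ3: w3:0→1
  Δ4: w1:0→1
  (4Δ to stable)
t=6 Δ0: w4=1 w5=1 w1=1 w2=1 clk=0 w0=1 w3=1
  Δ1: w5:1→0, clk:0→1
  Δ2: w4:1→0
  Δ3: w1:1→0, w3:1→0
  (3Δ to stable)
t=7 Δ0: w4=0 w5=0 w1=0 w2=1 clk=1 w0=1 w3=0
  Δ1: clk:1→0
  (1Δ to stable)
t=8 Δ0: w4=0 w5=0 w1=0 w2=1 clk=0 w0=1 w3=0
  Δ1: w5:0→1, clk:0→1
  Δ2: w4:0→1, w2:1→0
  (2Δ to stable)
t=9 Δ0: w4=1 w5=1 w1=0 w2=0 clk=1 w0=1 w3=0
  Δ1: w5:1→0, clk:1→0
  Δ2: w4:1→0
  (2Δ to stable)
t=10 Δ0: w4=0 w5=0 w1=0 w2=0 clk=0 w0=1 w3=0
  Δ1: clk:0→1
  (1Δ to stable)
t=11 Δ0: w4=0 w5=0 w1=0 w2=0 clk=1 w0=1 w3=0
  Δ1: clk:1→0
  (1Δ to stable)
t=12 Δ0: w4=0 w5=0 w1=0 w2=0 clk=0 w0=1 w3=0
  Δ1: w5:0→1, clk:0→1
  Δ2: w4:0→1, w2:0→1
  Δ3: w3:0→1
  Δ4: w1:0→1
  (4Δ to stable)
t=13 Δ0: w4=1 w5=1 w1=1 w2=1 clk=1 w0=1 w3=1
  Δ1: clk:1→0
  (1Δ to stable)
t=14 Δ0: w4=1 w5=1 w1=1 w2=1 clk=0 w0=1 w3=1
  Δ1: clk:0→1
  Δ2: w2:1→0
  Δ3: w3:1→0
  Δ4: w1:1→0
  (4Δ to stable)
t=15 Δ0: w4=1 w5=1 w1=0 w2=0 clk=1 w0=1 w3=0
  Δ1: clk:1→0
  (1Δ to stable)
t=16 Δ0: w4=1 w5=1 w1=0 w2=0 clk=0 w0=1 w3=0
  Δ1: clk:0→1
  Δ2: w2:0→1
  Δ3: w3:0→1
  Δ4: w1:0→1
  (4Δ to stable)
t=17 Δ0: w4=1 w5=1 w1=1 w2=1 clk=1 w0=1 w3=1
  Δ1: w5:1→0, clk:1→0
  Δ2: w4:1→0
  Δ3: w1:1→0, w3:1→0
  (3Δ to stable)
t=18 Δ0: w4=0 w5=0 w1=0 w2=1 clk=0 w0=1 w3=0
  Δ1: clk:0→1
  (1Δ to stable)
t=19 Δ0: w4=0 w5=0 w1=0 w2=1 clk=1 w0=1 w3=0
  Δ1: w5:0→1, clk:1→0
  Δ2: w4:0→1
  Δ3: w3:0→1
  Δ4: w1:0→1
  (4Δ to stable)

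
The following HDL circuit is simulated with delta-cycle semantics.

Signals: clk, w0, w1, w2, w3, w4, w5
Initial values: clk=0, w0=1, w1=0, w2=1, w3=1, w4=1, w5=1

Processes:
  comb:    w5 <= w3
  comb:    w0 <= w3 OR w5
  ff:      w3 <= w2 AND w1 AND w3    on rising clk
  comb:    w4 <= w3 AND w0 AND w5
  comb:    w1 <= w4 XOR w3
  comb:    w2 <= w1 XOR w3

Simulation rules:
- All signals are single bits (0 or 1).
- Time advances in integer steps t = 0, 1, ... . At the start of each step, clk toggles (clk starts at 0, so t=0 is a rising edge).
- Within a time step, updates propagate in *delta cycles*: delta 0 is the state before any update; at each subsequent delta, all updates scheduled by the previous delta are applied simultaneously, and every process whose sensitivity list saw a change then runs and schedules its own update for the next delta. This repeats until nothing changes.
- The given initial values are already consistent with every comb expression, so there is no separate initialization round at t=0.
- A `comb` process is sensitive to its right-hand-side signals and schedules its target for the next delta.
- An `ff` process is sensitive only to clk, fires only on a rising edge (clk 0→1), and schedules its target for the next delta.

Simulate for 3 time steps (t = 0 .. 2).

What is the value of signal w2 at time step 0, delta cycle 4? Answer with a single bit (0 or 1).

t0.Δ0 w5=1 clk=0 w0=1 w1=0 w2=1 w4=1 w3=1
t0.Δ1 w5=1 clk=1 w0=1 w1=0 w2=1 w4=1 w3=1
t0.Δ2 w5=1 clk=1 w0=1 w1=0 w2=1 w4=1 w3=0
t0.Δ3 w5=0 clk=1 w0=1 w1=1 w2=0 w4=0 w3=0
t0.Δ4 w5=0 clk=1 w0=0 w1=0 w2=1 w4=0 w3=0
t0.Δ5 w5=0 clk=1 w0=0 w1=0 w2=0 w4=0 w3=0
t1.Δ0 w5=0 clk=1 w0=0 w1=0 w2=0 w4=0 w3=0
t1.Δ1 w5=0 clk=0 w0=0 w1=0 w2=0 w4=0 w3=0
t2.Δ0 w5=0 clk=0 w0=0 w1=0 w2=0 w4=0 w3=0
t2.Δ1 w5=0 clk=1 w0=0 w1=0 w2=0 w4=0 w3=0

1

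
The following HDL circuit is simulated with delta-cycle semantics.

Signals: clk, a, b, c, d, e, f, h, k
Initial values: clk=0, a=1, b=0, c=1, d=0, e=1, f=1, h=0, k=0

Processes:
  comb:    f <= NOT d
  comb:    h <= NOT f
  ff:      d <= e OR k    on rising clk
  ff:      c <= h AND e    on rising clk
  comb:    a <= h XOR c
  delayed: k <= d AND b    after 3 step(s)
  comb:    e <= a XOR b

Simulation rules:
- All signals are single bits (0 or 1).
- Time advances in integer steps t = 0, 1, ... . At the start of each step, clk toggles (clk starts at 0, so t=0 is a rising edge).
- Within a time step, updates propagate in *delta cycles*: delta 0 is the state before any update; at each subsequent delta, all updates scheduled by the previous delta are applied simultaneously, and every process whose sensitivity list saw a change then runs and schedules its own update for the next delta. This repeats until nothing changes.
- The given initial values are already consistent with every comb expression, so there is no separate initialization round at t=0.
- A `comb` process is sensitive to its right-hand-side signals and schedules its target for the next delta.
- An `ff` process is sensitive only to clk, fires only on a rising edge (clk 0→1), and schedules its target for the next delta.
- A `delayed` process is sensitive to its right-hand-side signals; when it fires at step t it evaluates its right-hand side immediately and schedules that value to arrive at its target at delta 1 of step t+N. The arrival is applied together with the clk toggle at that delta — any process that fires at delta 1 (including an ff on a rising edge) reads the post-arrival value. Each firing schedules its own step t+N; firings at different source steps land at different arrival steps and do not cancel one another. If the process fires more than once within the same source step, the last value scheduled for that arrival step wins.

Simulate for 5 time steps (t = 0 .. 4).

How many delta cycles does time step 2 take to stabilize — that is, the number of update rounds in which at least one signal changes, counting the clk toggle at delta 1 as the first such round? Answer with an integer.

4

t0.Δ0 d=0 h=0 a=1 k=0 c=1 e=1 f=1 b=0 clk=0
t0.Δ1 d=0 h=0 a=1 k=0 c=1 e=1 f=1 b=0 clk=1
t0.Δ2 d=1 h=0 a=1 k=0 c=0 e=1 f=1 b=0 clk=1
t0.Δ3 d=1 h=0 a=0 k=0 c=0 e=1 f=0 b=0 clk=1
t0.Δ4 d=1 h=1 a=0 k=0 c=0 e=0 f=0 b=0 clk=1
t0.Δ5 d=1 h=1 a=1 k=0 c=0 e=0 f=0 b=0 clk=1
t0.Δ6 d=1 h=1 a=1 k=0 c=0 e=1 f=0 b=0 clk=1
t1.Δ0 d=1 h=1 a=1 k=0 c=0 e=1 f=0 b=0 clk=1
t1.Δ1 d=1 h=1 a=1 k=0 c=0 e=1 f=0 b=0 clk=0
t2.Δ0 d=1 h=1 a=1 k=0 c=0 e=1 f=0 b=0 clk=0
t2.Δ1 d=1 h=1 a=1 k=0 c=0 e=1 f=0 b=0 clk=1
t2.Δ2 d=1 h=1 a=1 k=0 c=1 e=1 f=0 b=0 clk=1
t2.Δ3 d=1 h=1 a=0 k=0 c=1 e=1 f=0 b=0 clk=1
t2.Δ4 d=1 h=1 a=0 k=0 c=1 e=0 f=0 b=0 clk=1
t3.Δ0 d=1 h=1 a=0 k=0 c=1 e=0 f=0 b=0 clk=1
t3.Δ1 d=1 h=1 a=0 k=0 c=1 e=0 f=0 b=0 clk=0
t4.Δ0 d=1 h=1 a=0 k=0 c=1 e=0 f=0 b=0 clk=0
t4.Δ1 d=1 h=1 a=0 k=0 c=1 e=0 f=0 b=0 clk=1
t4.Δ2 d=0 h=1 a=0 k=0 c=0 e=0 f=0 b=0 clk=1
t4.Δ3 d=0 h=1 a=1 k=0 c=0 e=0 f=1 b=0 clk=1
t4.Δ4 d=0 h=0 a=1 k=0 c=0 e=1 f=1 b=0 clk=1
t4.Δ5 d=0 h=0 a=0 k=0 c=0 e=1 f=1 b=0 clk=1
t4.Δ6 d=0 h=0 a=0 k=0 c=0 e=0 f=1 b=0 clk=1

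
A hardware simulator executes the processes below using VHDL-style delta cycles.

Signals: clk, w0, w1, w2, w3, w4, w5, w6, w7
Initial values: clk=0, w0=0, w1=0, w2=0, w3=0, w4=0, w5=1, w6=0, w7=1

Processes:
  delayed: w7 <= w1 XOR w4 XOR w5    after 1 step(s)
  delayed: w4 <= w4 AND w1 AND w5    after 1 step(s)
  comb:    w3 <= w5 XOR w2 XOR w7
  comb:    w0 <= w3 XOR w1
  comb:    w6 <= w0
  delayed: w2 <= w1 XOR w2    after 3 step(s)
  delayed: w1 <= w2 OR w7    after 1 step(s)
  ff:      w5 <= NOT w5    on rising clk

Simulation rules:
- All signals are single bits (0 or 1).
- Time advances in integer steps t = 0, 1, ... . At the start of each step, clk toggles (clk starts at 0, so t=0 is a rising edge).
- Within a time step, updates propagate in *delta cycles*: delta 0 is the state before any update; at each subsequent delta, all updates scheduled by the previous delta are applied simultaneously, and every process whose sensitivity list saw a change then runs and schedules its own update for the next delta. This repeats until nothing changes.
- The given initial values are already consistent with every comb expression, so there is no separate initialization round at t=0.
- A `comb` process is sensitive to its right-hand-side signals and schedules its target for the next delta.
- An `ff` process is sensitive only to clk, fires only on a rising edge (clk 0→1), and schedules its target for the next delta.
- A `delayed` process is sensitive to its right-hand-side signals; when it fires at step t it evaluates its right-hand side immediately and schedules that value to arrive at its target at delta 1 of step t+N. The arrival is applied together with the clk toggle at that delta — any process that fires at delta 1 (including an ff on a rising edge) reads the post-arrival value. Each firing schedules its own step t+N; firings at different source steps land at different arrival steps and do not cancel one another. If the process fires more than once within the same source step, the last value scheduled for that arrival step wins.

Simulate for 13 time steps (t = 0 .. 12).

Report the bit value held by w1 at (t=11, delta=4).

[bits: w6,w7,w3,w2,w4,w1,clk,w0,w5]
t=0: Δ0=010000001 Δ1=010000101 Δ2=010000100 Δ3=011000100 Δ4=011000110 Δ5=111000110 | 5Δ
t=1: Δ0=111000110 Δ1=101000010 Δ2=100000010 Δ3=100000000 Δ4=000000000 | 4Δ
t=2: Δ0=000000000 Δ1=000000100 Δ2=000000101 Δ3=001000101 Δ4=001000111 Δ5=101000111 | 5Δ
t=3: Δ0=101000111 Δ1=111000011 Δ2=110000011 Δ3=110000001 Δ4=010000001 | 4Δ
t=4: Δ0=010000001 Δ1=010001101 Δ2=010001110 Δ3=111001110 Δ4=111001100 Δ5=011001100 | 5Δ
t=5: Δ0=011001100 Δ1=011001000 | 1Δ
t=6: Δ0=011001000 Δ1=011001100 Δ2=011001101 Δ3=010001101 Δ4=010001111 Δ5=110001111 | 5Δ
t=7: Δ0=110001111 Δ1=100101011 | 1Δ
t=8: Δ0=100101011 Δ1=100101111 Δ2=100101110 Δ3=101101110 Δ4=101101100 Δ5=001101100 | 5Δ
t=9: Δ0=001101100 Δ1=011101000 Δ2=010101000 Δ3=010101010 Δ4=110101010 | 4Δ
t=10: Δ0=110101010 Δ1=110001110 Δ2=111001111 Δ3=110001101 Δ4=010001111 Δ5=110001111 | 5Δ
t=11: Δ0=110001111 Δ1=100001011 Δ2=101001011 Δ3=101001001 Δ4=001001001 | 4Δ
t=12: Δ0=001001001 Δ1=001000101 Δ2=001000110 Δ3=100000110 Δ4=100000100 Δ5=000000100 | 5Δ

1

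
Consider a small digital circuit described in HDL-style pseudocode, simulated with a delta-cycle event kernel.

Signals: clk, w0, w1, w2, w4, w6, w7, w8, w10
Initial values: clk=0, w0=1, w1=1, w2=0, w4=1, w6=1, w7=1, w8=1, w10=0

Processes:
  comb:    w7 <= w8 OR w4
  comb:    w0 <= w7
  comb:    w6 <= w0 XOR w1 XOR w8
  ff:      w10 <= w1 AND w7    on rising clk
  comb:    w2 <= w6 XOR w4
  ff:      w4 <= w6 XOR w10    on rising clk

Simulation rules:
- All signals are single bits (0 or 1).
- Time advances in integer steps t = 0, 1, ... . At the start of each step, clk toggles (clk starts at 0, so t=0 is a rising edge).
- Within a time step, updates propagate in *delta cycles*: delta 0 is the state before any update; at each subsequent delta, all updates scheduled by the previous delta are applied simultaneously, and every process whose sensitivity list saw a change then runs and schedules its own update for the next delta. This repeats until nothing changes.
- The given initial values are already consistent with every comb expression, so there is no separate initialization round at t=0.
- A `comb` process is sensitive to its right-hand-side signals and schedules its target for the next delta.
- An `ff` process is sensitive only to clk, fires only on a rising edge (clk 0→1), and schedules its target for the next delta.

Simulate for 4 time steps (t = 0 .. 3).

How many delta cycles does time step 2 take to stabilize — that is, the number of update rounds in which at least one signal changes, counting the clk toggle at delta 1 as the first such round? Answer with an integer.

t=0 Δ0: w2=0 clk=0 w10=0 w0=1 w6=1 w1=1 w8=1 w4=1 w7=1
  Δ1: clk:0→1
  Δ2: w10:0→1
  (2Δ to stable)
t=1 Δ0: w2=0 clk=1 w10=1 w0=1 w6=1 w1=1 w8=1 w4=1 w7=1
  Δ1: clk:1→0
  (1Δ to stable)
t=2 Δ0: w2=0 clk=0 w10=1 w0=1 w6=1 w1=1 w8=1 w4=1 w7=1
  Δ1: clk:0→1
  Δ2: w4:1→0
  Δ3: w2:0→1
  (3Δ to stable)
t=3 Δ0: w2=1 clk=1 w10=1 w0=1 w6=1 w1=1 w8=1 w4=0 w7=1
  Δ1: clk:1→0
  (1Δ to stable)

3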